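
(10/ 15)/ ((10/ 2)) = 2/15 = 0.13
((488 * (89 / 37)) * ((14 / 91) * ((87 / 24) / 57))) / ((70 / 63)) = 472323/45695 = 10.34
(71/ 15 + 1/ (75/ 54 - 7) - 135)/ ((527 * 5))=-197624/3992025 = -0.05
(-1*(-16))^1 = 16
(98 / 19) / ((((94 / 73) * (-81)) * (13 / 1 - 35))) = 3577/1591326 = 0.00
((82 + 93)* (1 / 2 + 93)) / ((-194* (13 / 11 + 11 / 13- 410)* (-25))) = -187187/22635920 = -0.01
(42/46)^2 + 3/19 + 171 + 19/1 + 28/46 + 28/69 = 5789558/30153 = 192.01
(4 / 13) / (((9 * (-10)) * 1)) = -2/585 = 0.00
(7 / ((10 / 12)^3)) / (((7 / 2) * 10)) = 216/625 = 0.35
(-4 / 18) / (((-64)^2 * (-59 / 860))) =215/271872 = 0.00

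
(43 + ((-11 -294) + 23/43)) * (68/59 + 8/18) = -417.56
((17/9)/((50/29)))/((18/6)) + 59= 80143/1350 = 59.37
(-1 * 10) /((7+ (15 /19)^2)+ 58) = -361/2369 = -0.15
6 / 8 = 3/4 = 0.75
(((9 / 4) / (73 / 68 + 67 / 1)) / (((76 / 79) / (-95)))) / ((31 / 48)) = -241740/47833 = -5.05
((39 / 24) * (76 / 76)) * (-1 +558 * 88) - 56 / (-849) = 541950259/6792 = 79792.44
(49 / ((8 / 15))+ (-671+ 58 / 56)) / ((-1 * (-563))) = -32373/31528 = -1.03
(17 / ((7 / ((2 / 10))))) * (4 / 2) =34/35 = 0.97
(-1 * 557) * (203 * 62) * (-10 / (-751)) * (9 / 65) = -126187236/9763 = -12925.05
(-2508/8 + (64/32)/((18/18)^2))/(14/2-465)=623/916 = 0.68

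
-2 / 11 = -0.18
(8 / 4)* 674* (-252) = -339696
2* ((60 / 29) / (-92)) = -30/667 = -0.04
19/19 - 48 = -47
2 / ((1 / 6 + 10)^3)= 432/226981 = 0.00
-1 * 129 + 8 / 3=-379/3 = -126.33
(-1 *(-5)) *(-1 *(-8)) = 40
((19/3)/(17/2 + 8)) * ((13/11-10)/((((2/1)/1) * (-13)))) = 1843/14157 = 0.13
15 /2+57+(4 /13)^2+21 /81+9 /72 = 64.98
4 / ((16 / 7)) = 7/4 = 1.75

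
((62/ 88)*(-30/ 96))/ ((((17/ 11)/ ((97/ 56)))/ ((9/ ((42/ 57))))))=-2570985/852992 = -3.01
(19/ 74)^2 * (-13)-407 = -2233425/5476 = -407.86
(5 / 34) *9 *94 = 2115/17 = 124.41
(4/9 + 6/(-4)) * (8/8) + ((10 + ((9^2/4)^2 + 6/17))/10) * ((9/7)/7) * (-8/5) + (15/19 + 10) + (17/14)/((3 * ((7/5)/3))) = -24981667/14244300 = -1.75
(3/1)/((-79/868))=-2604/79 = -32.96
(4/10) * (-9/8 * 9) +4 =-1/20 = -0.05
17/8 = 2.12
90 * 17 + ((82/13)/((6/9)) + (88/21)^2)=8926405/5733 = 1557.02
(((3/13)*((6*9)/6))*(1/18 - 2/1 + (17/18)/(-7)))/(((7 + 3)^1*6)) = -131/1820 = -0.07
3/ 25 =0.12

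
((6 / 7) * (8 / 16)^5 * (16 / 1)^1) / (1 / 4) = 12/7 = 1.71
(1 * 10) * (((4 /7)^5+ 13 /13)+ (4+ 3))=1354800/16807 = 80.61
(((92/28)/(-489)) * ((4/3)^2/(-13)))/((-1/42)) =-736/19071 = -0.04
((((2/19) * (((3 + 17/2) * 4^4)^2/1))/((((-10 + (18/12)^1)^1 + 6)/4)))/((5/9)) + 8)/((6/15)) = -624031892/95 = -6568756.76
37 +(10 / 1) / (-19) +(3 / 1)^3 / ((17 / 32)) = 28197/323 = 87.30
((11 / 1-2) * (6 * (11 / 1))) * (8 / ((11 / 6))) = 2592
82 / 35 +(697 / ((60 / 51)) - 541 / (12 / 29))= -149651/210 = -712.62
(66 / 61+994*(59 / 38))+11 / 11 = 1791116/1159 = 1545.40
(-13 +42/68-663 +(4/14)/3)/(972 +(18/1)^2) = -482155/925344 = -0.52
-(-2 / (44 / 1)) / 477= 1/10494 = 0.00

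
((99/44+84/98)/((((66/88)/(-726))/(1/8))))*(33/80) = -347391/2240 = -155.09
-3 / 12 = -1/4 = -0.25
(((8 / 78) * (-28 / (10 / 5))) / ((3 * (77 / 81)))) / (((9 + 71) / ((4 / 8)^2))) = -9/5720 = 0.00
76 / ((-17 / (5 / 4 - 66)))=4921/17 = 289.47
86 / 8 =43/4 = 10.75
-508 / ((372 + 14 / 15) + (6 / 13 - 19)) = -99060/69107 = -1.43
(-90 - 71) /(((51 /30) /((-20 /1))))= 1894.12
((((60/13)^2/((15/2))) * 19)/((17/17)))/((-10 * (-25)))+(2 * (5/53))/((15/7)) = 204158/671775 = 0.30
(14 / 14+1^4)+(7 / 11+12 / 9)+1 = 164/33 = 4.97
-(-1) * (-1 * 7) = -7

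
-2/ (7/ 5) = -10/7 = -1.43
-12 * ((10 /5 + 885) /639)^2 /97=-3147076/13202379 = -0.24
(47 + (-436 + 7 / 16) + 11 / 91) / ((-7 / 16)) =565571/637 = 887.87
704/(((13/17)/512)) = 6127616/13 = 471355.08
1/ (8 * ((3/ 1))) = 1/24 = 0.04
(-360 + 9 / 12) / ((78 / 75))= -35925/104 = -345.43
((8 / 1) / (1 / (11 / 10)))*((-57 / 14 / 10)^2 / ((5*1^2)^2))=35739/612500 = 0.06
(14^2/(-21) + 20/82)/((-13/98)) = 8428/123 = 68.52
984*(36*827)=29295648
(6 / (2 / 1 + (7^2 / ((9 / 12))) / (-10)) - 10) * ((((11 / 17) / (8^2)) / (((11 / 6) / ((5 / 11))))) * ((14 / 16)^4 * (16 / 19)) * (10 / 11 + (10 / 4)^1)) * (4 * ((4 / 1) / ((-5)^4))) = -151263/123701248 = 0.00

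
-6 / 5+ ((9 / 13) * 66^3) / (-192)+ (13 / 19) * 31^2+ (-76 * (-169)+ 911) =132141859/9880 = 13374.68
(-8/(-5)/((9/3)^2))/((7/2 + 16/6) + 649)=16/58965 = 0.00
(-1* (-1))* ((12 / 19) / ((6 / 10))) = 20/19 = 1.05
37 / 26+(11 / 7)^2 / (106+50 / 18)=163931/113386 = 1.45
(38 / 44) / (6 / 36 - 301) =-3/1045 = 0.00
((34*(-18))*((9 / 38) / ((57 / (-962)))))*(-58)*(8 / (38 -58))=102441456/1805 = 56754.27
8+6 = 14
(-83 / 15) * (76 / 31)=-6308/465 = -13.57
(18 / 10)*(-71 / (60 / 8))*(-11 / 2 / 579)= 0.16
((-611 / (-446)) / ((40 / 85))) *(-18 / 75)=-31161/44600 = -0.70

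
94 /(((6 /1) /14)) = 658/3 = 219.33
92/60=23/15 = 1.53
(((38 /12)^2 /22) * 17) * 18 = 139.48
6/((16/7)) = 21/8 = 2.62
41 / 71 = 0.58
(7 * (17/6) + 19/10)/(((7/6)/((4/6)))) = 1304/105 = 12.42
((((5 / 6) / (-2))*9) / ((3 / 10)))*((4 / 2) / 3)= -25/3 = -8.33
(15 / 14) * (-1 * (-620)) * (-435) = -2022750/7 = -288964.29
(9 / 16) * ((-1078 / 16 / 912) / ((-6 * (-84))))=-77/933888 = 0.00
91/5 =18.20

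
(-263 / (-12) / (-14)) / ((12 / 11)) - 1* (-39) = 75731/2016 = 37.56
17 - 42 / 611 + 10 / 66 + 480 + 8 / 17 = 170546864/342771 = 497.55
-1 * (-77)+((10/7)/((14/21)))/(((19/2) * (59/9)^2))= 35651351/462973 = 77.01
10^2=100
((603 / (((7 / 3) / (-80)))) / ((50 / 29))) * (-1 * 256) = 107440128/35 = 3069717.94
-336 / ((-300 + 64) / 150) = 12600/59 = 213.56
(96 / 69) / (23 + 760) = 32/18009 = 0.00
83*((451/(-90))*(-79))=2957207/90 = 32857.86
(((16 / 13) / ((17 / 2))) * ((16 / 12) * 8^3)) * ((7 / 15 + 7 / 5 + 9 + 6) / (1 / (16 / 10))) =132644864/49725 = 2667.57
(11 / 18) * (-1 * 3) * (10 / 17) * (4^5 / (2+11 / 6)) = -112640/391 = -288.08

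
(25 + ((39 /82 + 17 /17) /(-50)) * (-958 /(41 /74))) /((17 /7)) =22365756/714425 = 31.31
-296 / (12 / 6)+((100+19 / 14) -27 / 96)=-10511/224 = -46.92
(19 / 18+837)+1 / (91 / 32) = 1373311/1638 = 838.41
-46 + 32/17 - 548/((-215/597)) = 1477.54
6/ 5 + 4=26/5 = 5.20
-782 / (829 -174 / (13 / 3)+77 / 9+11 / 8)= -731952/747655 = -0.98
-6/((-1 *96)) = 1/16 = 0.06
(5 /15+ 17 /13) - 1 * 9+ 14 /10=-1162/195 = -5.96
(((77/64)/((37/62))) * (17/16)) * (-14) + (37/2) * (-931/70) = -13073193/47360 = -276.04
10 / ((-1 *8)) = -1.25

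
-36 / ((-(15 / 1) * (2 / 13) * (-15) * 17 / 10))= -52/85 = -0.61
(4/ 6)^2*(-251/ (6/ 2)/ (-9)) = 1004/243 = 4.13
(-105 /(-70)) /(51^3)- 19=-19.00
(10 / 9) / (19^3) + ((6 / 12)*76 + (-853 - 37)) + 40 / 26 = -682497806/802503 = -850.46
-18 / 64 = -9/32 = -0.28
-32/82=-16/41 = -0.39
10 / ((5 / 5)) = 10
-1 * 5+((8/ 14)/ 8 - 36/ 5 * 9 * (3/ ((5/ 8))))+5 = -310.97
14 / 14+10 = 11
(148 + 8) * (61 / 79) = 9516/79 = 120.46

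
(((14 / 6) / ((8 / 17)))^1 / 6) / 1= 119/144 = 0.83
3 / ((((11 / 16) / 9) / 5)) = 2160/11 = 196.36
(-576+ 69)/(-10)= 507/10 = 50.70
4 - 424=-420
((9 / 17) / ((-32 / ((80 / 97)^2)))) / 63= -200/1119671 = 0.00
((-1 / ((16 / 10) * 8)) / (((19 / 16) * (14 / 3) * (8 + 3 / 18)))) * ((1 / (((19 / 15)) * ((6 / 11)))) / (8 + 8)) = -2475/15849344 = 0.00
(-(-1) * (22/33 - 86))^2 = 65536/9 = 7281.78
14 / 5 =2.80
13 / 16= 0.81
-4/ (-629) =4/629 = 0.01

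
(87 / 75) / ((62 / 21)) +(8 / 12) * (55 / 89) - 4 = -3.20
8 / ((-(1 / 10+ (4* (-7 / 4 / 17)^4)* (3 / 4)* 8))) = -106906880/1372351 = -77.90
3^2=9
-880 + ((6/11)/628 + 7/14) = -1518895/1727 = -879.50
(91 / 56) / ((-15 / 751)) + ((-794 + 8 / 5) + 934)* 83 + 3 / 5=280129/24 = 11672.04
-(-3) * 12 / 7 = 36/7 = 5.14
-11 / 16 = -0.69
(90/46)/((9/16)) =80/23 = 3.48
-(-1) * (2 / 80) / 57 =1/2280 = 0.00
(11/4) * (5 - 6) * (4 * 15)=-165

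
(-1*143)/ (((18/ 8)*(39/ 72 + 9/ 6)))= -31.13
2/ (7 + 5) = 1/6 = 0.17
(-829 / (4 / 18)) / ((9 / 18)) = -7461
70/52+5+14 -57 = -953/26 = -36.65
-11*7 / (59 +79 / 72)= -5544/4327 = -1.28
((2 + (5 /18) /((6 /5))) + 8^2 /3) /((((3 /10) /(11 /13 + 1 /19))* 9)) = 470825/60021 = 7.84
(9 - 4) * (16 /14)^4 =20480/2401 = 8.53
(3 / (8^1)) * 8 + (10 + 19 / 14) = 201/14 = 14.36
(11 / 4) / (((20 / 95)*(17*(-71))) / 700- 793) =-3325/959248 = 0.00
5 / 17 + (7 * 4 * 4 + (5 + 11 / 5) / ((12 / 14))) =120.69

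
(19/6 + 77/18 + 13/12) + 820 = 29827/36 = 828.53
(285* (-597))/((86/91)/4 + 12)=-30966390/2227 = -13904.98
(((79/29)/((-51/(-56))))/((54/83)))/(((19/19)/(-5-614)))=-113645924/39933 = -2845.92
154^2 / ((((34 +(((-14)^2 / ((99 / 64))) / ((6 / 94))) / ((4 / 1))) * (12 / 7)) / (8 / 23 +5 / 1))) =505382031/3622270 = 139.52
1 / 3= 0.33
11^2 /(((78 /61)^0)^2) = 121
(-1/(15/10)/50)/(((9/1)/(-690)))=46/45 = 1.02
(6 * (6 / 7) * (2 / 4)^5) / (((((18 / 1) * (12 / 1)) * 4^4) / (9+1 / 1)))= 5/172032 = 0.00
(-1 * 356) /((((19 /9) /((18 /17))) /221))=-39459.79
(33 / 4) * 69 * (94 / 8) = 107019/16 = 6688.69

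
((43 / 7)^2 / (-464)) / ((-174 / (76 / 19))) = 1849/989016 = 0.00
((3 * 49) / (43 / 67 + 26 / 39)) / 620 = 29547/163060 = 0.18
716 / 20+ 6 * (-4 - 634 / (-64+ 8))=5581/70 = 79.73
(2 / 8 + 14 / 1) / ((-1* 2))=-7.12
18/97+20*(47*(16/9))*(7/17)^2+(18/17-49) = 59436523/252297 = 235.58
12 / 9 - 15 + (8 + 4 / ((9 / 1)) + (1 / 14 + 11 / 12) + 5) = 193/252 = 0.77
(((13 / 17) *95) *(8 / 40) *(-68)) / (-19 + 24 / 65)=64220/1211 = 53.03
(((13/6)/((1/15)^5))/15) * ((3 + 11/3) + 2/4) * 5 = 3930468.75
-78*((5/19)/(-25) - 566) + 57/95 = 838839/19 = 44149.42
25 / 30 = 5/6 = 0.83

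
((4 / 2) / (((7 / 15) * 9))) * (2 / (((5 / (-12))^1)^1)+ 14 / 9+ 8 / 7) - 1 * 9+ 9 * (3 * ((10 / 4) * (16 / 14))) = 88829/1323 = 67.14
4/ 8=1/2 = 0.50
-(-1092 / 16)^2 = -4658.06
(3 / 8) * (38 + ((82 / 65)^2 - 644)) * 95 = -21532.05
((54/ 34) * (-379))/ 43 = -10233/731 = -14.00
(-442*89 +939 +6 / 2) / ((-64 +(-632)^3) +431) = 38396/252435601 = 0.00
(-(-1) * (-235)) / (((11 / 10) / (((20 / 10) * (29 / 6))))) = -68150/33 = -2065.15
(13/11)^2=169/121 = 1.40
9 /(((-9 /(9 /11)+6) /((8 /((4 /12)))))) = -216/5 = -43.20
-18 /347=-0.05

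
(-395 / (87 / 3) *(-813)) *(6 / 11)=6040.16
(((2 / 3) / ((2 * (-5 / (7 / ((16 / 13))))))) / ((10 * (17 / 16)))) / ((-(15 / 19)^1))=1729/38250 = 0.05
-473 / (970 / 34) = -8041/485 = -16.58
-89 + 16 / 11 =-963/11 = -87.55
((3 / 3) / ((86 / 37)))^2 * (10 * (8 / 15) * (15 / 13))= 27380/24037 = 1.14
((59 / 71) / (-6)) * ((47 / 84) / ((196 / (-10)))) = 13865/3506832 = 0.00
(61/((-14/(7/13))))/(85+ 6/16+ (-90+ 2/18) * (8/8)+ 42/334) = 366732/685919 = 0.53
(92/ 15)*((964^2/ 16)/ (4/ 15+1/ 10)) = 10686904/11 = 971536.73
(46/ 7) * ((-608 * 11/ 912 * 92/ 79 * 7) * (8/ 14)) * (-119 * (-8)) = -50648576/237 = -213707.07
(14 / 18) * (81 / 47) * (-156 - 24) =-11340/47 = -241.28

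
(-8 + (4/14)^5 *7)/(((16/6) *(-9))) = 799/2401 = 0.33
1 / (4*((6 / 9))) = 3/8 = 0.38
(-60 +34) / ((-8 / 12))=39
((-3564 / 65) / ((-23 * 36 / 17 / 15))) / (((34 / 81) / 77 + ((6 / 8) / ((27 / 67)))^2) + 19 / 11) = 167949936/51683645 = 3.25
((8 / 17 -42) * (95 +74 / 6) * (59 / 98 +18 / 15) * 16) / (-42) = 114705232/37485 = 3060.03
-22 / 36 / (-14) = 11/252 = 0.04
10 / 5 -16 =-14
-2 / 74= -1/37 = -0.03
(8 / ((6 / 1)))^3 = 64/27 = 2.37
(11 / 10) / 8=11/80 = 0.14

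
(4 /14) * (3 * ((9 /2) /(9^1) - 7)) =-39/7 = -5.57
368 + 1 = 369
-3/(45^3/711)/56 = -79/189000 = 0.00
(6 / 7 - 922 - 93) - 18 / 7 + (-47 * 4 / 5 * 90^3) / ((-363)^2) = -125519197/102487 = -1224.73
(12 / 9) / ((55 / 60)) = 16/11 = 1.45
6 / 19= 0.32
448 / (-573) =-448/573 = -0.78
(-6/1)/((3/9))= -18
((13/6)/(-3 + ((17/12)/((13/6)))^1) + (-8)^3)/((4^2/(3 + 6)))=-281595/976 = -288.52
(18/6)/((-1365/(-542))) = 542/455 = 1.19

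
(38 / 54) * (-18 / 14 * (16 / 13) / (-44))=0.03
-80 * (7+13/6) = -2200/3 = -733.33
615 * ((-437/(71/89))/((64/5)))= -119595975/4544 = -26319.54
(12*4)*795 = 38160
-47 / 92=-0.51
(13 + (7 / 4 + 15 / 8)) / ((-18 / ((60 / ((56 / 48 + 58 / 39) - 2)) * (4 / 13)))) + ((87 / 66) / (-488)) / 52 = -742503239/28471872 = -26.08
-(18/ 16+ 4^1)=-5.12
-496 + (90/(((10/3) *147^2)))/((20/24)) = -5954462/12005 = -496.00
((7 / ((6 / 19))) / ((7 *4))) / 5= 19/120 = 0.16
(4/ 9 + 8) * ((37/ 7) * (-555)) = -520220/21 = -24772.38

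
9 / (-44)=-9/44 = -0.20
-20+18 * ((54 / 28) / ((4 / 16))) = 832/7 = 118.86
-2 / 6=-1/3 = -0.33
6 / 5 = 1.20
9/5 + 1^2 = 14/5 = 2.80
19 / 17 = 1.12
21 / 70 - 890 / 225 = -3.66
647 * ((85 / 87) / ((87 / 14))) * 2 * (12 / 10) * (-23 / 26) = -7083356/32799 = -215.96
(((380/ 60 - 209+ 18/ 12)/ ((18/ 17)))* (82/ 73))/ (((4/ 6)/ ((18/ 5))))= -841279/730 = -1152.44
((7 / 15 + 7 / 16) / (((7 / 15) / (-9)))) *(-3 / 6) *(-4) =-34.88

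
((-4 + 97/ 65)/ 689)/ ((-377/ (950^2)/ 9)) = 78.42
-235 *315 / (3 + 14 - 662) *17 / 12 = 27965/172 = 162.59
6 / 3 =2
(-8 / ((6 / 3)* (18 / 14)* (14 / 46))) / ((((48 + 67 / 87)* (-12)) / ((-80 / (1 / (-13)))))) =693680/38187 = 18.17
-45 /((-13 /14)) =630/13 = 48.46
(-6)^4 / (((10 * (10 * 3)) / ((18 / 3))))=648/25 = 25.92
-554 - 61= -615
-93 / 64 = -1.45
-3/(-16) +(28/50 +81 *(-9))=-291301/400 = -728.25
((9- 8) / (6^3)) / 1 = 1/216 = 0.00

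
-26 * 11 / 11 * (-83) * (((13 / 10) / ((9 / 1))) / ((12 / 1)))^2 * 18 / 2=182351/64800 = 2.81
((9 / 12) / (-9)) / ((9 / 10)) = -5/54 = -0.09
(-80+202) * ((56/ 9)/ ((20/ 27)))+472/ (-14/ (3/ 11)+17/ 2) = 1302708/1285 = 1013.78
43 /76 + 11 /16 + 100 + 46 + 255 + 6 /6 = 122589/304 = 403.25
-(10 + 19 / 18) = -199/18 = -11.06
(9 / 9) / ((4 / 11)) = 11/4 = 2.75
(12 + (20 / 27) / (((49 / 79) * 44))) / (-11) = -175031/160083 = -1.09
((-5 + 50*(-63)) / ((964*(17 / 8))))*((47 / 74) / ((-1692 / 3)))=3155/1819068 = 0.00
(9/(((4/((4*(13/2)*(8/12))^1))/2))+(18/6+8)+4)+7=100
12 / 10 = 6/5 = 1.20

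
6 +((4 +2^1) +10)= 22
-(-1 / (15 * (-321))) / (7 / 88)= -88/33705 = 0.00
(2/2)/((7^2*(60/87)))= 0.03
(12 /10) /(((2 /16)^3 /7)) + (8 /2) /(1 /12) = 21744/5 = 4348.80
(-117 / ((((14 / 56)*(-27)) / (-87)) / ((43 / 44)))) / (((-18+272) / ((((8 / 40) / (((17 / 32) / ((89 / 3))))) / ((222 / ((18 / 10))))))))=-11542232/21967825 = -0.53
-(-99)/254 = 99/254 = 0.39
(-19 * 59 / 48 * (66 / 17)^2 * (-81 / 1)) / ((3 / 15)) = 164803815/1156 = 142563.85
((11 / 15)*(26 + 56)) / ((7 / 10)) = 1804/21 = 85.90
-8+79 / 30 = -161/30 = -5.37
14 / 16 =7/8 = 0.88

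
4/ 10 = 0.40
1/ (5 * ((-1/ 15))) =-3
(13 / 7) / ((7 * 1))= 13/49 = 0.27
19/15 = 1.27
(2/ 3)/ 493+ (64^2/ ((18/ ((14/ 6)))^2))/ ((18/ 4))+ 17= 104465651/3234573 = 32.30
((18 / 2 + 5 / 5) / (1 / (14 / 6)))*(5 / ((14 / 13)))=325/3 = 108.33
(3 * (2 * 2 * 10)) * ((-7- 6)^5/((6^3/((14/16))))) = -12995255/72 = -180489.65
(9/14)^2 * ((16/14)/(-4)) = -81/686 = -0.12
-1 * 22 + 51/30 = -203/10 = -20.30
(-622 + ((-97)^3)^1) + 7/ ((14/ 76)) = -913257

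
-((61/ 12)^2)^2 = -13845841/20736 = -667.72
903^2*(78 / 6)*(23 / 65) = 18754407/5 = 3750881.40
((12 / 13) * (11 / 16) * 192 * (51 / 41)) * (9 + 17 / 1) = 161568/41 = 3940.68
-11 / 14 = -0.79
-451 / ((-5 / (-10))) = -902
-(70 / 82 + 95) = -3930/41 = -95.85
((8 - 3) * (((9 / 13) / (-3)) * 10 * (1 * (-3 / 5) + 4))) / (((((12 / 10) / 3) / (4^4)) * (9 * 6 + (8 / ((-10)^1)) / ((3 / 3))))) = -816000/1729 = -471.95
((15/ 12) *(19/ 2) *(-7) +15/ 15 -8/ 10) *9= -29853/40 = -746.32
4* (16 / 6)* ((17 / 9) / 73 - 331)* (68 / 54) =-236585600/53217 = -4445.68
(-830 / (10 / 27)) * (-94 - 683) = 1741257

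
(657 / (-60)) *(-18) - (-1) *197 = 3941/10 = 394.10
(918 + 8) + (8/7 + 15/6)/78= 926.05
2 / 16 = 1/8 = 0.12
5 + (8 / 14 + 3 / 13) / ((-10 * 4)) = 18127/3640 = 4.98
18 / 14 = 9/7 = 1.29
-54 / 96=-9/16 = -0.56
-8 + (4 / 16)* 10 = -11/2 = -5.50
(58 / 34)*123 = 3567/17 = 209.82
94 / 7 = 13.43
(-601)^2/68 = 361201/68 = 5311.78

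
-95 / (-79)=95/79 = 1.20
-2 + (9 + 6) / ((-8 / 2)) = -23/4 = -5.75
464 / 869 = 0.53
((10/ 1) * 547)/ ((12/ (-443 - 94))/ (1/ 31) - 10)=-489565/957 = -511.56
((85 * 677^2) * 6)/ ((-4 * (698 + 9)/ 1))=-116873895/1414 = -82654.81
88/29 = 3.03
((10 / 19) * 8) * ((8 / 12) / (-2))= -80/57 = -1.40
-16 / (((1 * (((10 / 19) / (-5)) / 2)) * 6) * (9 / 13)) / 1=1976/27 = 73.19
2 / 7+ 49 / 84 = 73/84 = 0.87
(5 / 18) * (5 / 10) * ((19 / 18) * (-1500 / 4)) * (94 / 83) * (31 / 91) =-17301875/815724 = -21.21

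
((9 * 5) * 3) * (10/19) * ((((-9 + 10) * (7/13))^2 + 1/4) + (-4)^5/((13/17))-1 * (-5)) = -608492925/6422 = -94751.31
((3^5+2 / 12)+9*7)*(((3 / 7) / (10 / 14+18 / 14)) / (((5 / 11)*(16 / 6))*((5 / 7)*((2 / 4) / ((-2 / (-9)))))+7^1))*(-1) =-7.33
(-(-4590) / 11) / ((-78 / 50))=-267.48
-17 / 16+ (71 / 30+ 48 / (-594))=9689/7920 = 1.22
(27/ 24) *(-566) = -2547/4 = -636.75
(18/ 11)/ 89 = 18/979 = 0.02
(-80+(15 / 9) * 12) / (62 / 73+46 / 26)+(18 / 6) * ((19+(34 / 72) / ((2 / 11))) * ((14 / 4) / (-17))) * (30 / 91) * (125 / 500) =-84400111/3514784 = -24.01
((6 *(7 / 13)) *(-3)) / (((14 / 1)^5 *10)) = -9/4994080 = 0.00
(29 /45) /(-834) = -29/37530 = 0.00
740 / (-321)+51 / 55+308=5413411/17655 = 306.62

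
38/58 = 19/29 = 0.66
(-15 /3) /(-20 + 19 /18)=90/341 = 0.26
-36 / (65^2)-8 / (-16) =0.49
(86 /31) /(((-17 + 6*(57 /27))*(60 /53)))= -2279/4030 = -0.57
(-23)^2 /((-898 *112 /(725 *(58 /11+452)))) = -964565375/553168 = -1743.71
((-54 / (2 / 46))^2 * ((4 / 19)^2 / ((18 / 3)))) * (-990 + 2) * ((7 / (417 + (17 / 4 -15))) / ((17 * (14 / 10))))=-65816064/8075 = -8150.60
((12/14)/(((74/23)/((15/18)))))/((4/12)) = 345/518 = 0.67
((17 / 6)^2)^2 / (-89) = -83521/115344 = -0.72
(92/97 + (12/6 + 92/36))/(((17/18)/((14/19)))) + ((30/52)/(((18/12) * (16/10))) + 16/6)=70393697/9775272 = 7.20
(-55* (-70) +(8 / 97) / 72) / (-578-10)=-6.55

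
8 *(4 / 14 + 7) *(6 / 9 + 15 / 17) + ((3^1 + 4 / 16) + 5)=2759/28 = 98.54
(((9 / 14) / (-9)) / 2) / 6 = -1/168 = -0.01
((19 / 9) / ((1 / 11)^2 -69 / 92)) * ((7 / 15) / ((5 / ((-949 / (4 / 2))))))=30544514/242325 = 126.05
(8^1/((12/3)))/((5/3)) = 6/5 = 1.20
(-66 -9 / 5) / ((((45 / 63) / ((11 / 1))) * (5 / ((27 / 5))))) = -704781/625 = -1127.65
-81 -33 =-114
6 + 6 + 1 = 13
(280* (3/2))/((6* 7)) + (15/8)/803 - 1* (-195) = 1316935/6424 = 205.00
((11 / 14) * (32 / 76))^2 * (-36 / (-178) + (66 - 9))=6.26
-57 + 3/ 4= -225/4 = -56.25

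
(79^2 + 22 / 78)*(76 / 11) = 18499160/429 = 43121.59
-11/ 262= -0.04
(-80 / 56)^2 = 100/49 = 2.04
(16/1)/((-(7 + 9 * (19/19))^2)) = -1/16 = -0.06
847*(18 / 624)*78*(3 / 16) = 22869/64 = 357.33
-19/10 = -1.90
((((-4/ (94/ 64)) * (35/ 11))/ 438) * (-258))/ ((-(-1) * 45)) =0.11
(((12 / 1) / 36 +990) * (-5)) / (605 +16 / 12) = -14855/1819 = -8.17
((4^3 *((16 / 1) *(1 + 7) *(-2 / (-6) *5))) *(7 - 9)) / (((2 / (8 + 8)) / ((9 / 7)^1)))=-1966080/7 = -280868.57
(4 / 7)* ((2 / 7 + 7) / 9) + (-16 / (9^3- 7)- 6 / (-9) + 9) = 10.11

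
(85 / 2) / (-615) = -17/246 = -0.07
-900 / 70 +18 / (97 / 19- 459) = -55611/4312 = -12.90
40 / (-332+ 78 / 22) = -440/3613 = -0.12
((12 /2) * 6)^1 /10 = 18/5 = 3.60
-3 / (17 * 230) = -3/3910 = 0.00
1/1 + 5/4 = 9/4 = 2.25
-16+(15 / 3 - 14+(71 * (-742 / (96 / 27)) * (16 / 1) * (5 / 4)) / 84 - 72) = -57997/16 = -3624.81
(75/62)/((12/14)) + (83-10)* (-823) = -7449621/124 = -60077.59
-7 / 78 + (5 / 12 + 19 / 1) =1005/52 = 19.33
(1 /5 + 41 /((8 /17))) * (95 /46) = 66367/368 = 180.35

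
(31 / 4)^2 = 961/16 = 60.06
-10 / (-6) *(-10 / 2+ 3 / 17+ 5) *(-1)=-5/17 = -0.29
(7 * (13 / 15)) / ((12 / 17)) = 1547/180 = 8.59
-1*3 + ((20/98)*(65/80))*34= 517/196 = 2.64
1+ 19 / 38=1.50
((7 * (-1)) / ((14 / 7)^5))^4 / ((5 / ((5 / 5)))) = 2401/5242880 = 0.00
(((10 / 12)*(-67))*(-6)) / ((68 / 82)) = 13735/34 = 403.97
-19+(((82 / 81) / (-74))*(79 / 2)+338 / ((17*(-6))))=-2328787/101898 = -22.85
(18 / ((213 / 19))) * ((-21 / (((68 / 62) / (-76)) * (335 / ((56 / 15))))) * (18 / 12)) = 78963696/2021725 = 39.06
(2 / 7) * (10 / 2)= 10/7 = 1.43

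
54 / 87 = 0.62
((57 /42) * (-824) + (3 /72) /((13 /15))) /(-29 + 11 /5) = 4070385/97552 = 41.73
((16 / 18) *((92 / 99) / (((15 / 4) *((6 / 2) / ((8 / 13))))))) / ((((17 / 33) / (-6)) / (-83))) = 3909632/89505 = 43.68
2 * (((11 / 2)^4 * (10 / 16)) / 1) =73205/64 = 1143.83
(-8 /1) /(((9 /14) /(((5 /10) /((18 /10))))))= -280/81 = -3.46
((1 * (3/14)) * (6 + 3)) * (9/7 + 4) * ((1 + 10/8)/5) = 4.59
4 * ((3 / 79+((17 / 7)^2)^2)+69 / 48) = 110048409/758716 = 145.05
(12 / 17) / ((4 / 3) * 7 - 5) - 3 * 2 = -1290/221 = -5.84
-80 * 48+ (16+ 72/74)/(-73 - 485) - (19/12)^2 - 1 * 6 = -211885073/55056 = -3848.54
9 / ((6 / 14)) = 21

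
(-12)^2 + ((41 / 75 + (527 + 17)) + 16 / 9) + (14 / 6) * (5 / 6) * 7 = 316771/450 = 703.94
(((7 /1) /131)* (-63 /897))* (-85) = 12495/39169 = 0.32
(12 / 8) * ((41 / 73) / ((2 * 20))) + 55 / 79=330917/461360 = 0.72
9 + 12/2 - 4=11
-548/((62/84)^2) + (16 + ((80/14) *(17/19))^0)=-950335/961 = -988.90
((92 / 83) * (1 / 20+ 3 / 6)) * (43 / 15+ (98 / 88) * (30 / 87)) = 715507/361050 = 1.98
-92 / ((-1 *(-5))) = -92/5 = -18.40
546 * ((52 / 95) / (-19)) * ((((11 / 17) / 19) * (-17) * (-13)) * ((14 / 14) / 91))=-44616/34295 = -1.30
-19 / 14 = -1.36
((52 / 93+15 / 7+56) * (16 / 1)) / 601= 611440/391251 = 1.56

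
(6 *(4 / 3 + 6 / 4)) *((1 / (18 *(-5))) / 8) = -17/720 = -0.02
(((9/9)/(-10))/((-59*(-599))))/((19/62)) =-31/3357395 = 0.00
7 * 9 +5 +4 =72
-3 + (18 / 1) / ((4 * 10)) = -2.55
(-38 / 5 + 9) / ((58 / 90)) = 2.17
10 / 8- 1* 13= -47/4 = -11.75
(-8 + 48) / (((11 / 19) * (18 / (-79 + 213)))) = 50920/99 = 514.34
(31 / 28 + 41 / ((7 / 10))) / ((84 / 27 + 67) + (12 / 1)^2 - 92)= 15039/30772 = 0.49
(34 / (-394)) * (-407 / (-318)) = -6919/62646 = -0.11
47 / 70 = 0.67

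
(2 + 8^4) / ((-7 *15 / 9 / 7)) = -12294/5 = -2458.80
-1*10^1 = -10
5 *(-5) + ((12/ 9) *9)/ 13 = -313/13 = -24.08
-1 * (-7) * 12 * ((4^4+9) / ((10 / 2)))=4452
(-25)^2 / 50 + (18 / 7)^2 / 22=13799/1078 = 12.80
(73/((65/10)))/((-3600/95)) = -1387/4680 = -0.30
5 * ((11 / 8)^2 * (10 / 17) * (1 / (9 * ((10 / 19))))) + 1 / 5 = 67267/48960 = 1.37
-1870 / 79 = -23.67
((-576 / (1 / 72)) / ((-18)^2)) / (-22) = 64/11 = 5.82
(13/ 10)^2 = 169/100 = 1.69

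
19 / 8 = 2.38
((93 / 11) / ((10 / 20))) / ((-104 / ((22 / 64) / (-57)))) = 31/31616 = 0.00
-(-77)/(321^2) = 77/103041 = 0.00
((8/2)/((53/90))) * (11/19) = 3960/1007 = 3.93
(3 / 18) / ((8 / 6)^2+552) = 3/9968 = 0.00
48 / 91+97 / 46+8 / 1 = 44523/4186 = 10.64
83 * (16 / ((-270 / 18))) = -1328/15 = -88.53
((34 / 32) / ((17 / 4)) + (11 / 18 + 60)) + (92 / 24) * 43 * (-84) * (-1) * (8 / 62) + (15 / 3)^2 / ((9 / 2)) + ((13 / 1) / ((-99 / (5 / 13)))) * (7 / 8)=45493705/24552 = 1852.95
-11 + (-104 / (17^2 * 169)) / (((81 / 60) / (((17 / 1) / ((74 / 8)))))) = -2429209/220779 = -11.00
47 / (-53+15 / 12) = -188/207 = -0.91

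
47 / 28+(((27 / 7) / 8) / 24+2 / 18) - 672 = -2702207/4032 = -670.19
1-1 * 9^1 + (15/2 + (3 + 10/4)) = 5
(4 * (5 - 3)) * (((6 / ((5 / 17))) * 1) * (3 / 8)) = 306/5 = 61.20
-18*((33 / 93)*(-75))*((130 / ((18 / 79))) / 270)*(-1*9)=-282425/31 = -9110.48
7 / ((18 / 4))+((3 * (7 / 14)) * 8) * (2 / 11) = 370/99 = 3.74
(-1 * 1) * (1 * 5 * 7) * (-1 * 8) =280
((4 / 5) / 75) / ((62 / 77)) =154/11625 = 0.01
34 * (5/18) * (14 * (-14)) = -1851.11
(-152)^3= -3511808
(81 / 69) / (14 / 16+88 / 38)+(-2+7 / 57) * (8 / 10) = -144188/127167 = -1.13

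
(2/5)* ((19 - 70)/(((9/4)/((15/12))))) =-34/3 = -11.33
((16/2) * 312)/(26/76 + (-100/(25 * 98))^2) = 75910016/10455 = 7260.64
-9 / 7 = -1.29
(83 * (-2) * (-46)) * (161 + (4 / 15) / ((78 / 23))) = 1229996.44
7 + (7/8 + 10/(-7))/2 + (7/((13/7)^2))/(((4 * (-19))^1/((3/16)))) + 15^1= 31242249/1438528 = 21.72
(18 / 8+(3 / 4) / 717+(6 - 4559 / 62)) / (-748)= 967337/11083864 = 0.09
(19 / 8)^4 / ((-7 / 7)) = -130321/4096 = -31.82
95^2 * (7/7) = 9025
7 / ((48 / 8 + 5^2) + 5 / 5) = 0.22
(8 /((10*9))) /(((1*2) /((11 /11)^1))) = 2/45 = 0.04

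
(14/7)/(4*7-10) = 1/9 = 0.11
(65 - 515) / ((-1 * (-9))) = -50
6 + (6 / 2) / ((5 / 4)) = 42/5 = 8.40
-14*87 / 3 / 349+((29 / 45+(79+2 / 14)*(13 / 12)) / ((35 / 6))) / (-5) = -26453179/6412875 = -4.13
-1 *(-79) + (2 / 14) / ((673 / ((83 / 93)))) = 34611800/438123 = 79.00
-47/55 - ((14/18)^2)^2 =-440422/360855 = -1.22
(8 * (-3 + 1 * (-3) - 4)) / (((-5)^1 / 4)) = 64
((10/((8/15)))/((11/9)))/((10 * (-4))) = -135/352 = -0.38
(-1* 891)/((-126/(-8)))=-396/7 = -56.57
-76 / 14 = -38/7 = -5.43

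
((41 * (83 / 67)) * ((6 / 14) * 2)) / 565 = 20418/264985 = 0.08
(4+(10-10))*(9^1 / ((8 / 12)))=54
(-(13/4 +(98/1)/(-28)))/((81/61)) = 61/324 = 0.19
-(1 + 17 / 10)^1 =-27/10 = -2.70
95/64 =1.48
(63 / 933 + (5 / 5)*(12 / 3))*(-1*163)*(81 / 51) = -5567265/5287 = -1053.01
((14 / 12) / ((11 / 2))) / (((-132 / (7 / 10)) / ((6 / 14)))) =-7/14520 = 0.00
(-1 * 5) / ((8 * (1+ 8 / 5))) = -25/104 = -0.24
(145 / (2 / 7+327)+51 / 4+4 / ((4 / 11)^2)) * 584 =2004288/79 = 25370.73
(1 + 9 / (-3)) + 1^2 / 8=-15/8 = -1.88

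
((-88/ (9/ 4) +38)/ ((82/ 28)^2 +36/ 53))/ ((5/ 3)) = -20776/288447 = -0.07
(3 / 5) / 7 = 3/35 = 0.09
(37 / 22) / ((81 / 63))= 259/198 = 1.31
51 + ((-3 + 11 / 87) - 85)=-3208/87 = -36.87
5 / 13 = 0.38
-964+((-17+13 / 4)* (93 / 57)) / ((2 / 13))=-168693/152 = -1109.82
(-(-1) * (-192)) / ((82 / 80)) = -7680/41 = -187.32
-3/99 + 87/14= 2857/462 = 6.18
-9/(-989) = 9/989 = 0.01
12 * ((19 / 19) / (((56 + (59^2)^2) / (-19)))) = -76/4039139 = 0.00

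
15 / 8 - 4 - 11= -105/8 = -13.12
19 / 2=9.50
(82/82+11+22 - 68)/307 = -34/307 = -0.11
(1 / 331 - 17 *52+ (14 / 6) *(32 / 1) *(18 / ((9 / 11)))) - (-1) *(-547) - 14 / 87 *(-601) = 2960162/9599 = 308.38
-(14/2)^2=-49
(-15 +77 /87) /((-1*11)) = 1228/957 = 1.28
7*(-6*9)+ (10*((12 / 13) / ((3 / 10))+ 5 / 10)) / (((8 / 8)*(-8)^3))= -378.07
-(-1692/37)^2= -2862864/1369 = -2091.21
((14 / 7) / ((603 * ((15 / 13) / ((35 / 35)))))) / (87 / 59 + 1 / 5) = 59/34371 = 0.00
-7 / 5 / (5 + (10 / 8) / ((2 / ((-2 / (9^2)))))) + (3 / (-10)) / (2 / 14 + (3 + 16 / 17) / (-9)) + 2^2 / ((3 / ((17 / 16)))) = 2.15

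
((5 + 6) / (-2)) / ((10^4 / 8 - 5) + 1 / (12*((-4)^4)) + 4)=-16896/3836929 = 0.00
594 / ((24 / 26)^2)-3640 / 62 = 638.42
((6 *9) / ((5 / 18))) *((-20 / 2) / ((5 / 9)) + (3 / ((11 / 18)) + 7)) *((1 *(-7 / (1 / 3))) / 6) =227934/55 = 4144.25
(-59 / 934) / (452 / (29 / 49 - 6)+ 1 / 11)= 171985/227301042 = 0.00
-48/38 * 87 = -2088/19 = -109.89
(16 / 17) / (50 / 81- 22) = -324/7361 = -0.04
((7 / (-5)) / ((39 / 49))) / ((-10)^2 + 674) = -343/150930 = 0.00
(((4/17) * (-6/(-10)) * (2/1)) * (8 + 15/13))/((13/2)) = 336/845 = 0.40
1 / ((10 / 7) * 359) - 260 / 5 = -186673/3590 = -52.00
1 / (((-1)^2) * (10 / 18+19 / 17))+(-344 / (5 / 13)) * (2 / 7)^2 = -4541843/62720 = -72.41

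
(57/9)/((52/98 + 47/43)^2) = 84349531/35109723 = 2.40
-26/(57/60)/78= -20/57 = -0.35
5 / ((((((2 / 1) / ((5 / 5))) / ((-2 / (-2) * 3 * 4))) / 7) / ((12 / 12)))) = 210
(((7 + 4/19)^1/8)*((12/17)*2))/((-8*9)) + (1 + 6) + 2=8.98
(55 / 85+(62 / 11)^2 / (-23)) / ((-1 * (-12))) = -34735/567732 = -0.06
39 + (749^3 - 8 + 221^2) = 420238621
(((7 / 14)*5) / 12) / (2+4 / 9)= 15/176 = 0.09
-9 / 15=-3/5 = -0.60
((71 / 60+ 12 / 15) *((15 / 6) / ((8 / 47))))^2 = 31281649/36864 = 848.57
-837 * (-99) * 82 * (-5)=-33973830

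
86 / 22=3.91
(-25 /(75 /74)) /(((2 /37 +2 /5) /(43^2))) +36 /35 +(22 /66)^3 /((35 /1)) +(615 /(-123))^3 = -190080379/1890 = -100571.63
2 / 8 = 1/4 = 0.25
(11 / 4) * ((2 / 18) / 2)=11/72 = 0.15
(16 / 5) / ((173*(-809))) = -16/699785 = 0.00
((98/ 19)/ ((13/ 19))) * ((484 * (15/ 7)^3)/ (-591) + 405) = 53643510/17927 = 2992.33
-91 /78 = -7/6 = -1.17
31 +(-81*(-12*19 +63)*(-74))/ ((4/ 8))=-1977989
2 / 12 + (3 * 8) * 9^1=1297/6 = 216.17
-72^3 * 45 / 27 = -622080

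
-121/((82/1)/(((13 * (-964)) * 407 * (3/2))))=462872553/41 = 11289574.46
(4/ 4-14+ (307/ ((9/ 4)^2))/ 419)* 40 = -514.21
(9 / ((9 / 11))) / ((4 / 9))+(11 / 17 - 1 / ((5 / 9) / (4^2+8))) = -6053/340 = -17.80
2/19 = 0.11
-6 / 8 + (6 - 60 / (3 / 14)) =-1099/4 = -274.75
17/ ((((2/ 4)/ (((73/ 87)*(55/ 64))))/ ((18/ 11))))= 18615/464 = 40.12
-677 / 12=-56.42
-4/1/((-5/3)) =12/5 = 2.40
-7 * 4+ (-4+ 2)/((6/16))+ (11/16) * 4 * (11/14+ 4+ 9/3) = -2003/168 = -11.92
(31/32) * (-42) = -40.69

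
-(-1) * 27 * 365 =9855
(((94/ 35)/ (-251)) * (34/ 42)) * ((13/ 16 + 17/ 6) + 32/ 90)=-2301919/66414600 = -0.03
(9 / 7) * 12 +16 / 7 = 124/7 = 17.71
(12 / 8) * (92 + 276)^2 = 203136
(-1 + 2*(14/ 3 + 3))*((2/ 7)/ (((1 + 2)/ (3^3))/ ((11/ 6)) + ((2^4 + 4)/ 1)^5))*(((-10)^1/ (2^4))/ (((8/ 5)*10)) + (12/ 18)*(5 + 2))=11/1857408 = 0.00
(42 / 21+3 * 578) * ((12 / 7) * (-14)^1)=-41664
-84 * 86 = -7224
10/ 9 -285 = -2555/9 = -283.89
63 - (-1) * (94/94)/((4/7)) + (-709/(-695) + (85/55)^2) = 22927181/336380 = 68.16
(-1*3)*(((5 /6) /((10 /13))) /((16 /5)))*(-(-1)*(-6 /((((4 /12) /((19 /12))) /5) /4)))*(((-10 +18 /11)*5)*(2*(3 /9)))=-710125/44 = -16139.20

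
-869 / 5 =-173.80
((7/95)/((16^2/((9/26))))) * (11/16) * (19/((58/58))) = 693/532480 = 0.00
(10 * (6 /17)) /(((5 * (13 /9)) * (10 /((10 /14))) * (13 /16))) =864/20111 = 0.04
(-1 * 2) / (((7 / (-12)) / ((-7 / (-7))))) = 24/7 = 3.43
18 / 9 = 2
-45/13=-3.46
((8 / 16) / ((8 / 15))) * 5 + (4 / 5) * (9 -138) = -7881/80 = -98.51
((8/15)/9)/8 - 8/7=-1.14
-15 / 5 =-3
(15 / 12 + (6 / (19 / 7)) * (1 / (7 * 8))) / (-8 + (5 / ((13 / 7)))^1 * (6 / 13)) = -8281/43396 = -0.19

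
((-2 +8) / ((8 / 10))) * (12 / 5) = 18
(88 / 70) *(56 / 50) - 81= -9949/125 = -79.59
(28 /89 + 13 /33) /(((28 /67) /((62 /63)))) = 4322237/2590434 = 1.67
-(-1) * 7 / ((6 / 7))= 49/6 = 8.17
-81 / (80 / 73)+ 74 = 7/80 = 0.09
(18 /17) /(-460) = -9/3910 = 0.00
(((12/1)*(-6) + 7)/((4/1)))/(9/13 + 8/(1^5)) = -845/452 = -1.87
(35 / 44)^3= 42875/85184 = 0.50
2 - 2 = 0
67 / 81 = 0.83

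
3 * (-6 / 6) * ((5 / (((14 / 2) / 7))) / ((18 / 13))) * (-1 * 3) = 65/2 = 32.50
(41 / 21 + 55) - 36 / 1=440/21 = 20.95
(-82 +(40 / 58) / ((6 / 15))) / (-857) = 2328/24853 = 0.09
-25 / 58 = -0.43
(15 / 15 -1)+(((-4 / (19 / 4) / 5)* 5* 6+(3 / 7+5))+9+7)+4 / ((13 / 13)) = 2710/133 = 20.38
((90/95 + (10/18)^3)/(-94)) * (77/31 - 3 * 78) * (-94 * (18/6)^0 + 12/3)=-556109845/2242323 = -248.01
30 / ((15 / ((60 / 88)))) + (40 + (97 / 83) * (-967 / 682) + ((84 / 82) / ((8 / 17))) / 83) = 184427479/4641692 = 39.73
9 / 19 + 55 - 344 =-5482/19 = -288.53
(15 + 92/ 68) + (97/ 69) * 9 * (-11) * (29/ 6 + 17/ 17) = -622077/782 = -795.49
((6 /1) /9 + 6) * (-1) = -20/3 = -6.67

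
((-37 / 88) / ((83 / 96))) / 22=-222/10043 = -0.02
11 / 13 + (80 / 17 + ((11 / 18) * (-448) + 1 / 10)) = -5333021/19890 = -268.13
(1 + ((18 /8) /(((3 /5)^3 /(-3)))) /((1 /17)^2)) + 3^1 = -36109/4 = -9027.25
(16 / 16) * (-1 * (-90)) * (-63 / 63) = -90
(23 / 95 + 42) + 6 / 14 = 42.67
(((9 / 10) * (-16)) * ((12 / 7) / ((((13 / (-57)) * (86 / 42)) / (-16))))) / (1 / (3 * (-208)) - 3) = 113467392/402695 = 281.77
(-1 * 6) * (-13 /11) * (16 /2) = 624/11 = 56.73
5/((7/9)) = 45/7 = 6.43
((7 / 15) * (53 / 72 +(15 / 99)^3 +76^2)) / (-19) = -122373965/862488 = -141.88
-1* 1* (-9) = 9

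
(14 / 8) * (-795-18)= -5691/4 = -1422.75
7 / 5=1.40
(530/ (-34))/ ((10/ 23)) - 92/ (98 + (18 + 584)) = -214107/5950 = -35.98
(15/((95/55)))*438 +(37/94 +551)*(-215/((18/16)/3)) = -278909490/893 = -312328.66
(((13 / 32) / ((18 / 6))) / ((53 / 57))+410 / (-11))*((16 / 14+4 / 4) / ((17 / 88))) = -1484235/3604 = -411.83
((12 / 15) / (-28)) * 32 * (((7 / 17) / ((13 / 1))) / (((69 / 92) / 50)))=-1280/663 = -1.93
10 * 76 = 760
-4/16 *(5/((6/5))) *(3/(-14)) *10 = 125/56 = 2.23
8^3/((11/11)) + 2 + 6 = 520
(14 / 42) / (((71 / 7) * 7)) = 1/213 = 0.00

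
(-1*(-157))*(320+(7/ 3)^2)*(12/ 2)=919706/3 = 306568.67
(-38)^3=-54872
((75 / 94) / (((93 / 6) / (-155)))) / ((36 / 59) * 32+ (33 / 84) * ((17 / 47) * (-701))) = 0.10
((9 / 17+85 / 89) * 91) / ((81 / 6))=408772/40851 = 10.01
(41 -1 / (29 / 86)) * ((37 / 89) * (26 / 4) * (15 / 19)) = 7958145/98078 = 81.14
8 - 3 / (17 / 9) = 109/17 = 6.41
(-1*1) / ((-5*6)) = 0.03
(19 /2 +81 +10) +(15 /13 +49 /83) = 102.24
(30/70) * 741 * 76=168948/7 = 24135.43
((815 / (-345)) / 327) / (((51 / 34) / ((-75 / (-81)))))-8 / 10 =-7351162/9138015 = -0.80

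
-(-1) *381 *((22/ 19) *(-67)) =-561594/19 = -29557.58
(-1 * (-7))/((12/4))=7/3 = 2.33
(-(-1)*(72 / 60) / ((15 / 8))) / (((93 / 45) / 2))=96/155 = 0.62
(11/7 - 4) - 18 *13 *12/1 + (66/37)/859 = -625266497/222481 = -2810.43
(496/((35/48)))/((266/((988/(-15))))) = -206336/1225 = -168.44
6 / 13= 0.46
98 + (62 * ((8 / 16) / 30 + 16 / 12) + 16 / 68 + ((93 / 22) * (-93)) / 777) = 43935833/242165 = 181.43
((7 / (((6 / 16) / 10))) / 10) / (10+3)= 56/39 = 1.44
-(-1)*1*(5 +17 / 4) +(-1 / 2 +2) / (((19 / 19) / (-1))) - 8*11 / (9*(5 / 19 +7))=15907/2484 = 6.40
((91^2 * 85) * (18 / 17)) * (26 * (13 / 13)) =19377540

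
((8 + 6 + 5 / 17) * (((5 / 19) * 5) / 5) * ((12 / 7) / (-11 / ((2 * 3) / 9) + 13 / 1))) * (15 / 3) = -145800/15827 = -9.21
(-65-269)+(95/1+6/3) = -237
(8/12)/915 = 2/2745 = 0.00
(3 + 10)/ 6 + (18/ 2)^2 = 83.17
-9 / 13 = -0.69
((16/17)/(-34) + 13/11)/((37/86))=315534/117623 = 2.68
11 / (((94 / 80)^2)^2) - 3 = 13520957/4879681 = 2.77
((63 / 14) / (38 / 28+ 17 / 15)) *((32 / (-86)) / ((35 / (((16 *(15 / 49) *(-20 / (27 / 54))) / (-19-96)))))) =-829440/25345103 = -0.03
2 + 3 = 5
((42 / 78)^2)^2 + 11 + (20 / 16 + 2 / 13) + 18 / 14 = 11014879/799708 = 13.77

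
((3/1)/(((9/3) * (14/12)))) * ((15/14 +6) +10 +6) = 19.78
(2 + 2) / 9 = 4/9 = 0.44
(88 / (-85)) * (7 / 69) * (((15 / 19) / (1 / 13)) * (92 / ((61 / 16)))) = -512512/19703 = -26.01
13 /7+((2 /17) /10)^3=7983632/4298875 = 1.86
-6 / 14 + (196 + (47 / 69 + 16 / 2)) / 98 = 1.66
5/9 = 0.56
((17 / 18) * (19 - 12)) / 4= 119/72 = 1.65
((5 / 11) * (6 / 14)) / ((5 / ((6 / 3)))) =6/77 = 0.08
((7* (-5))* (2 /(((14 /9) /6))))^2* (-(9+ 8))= -1239300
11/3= 3.67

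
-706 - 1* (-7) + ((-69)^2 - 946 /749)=3041492/749 = 4060.74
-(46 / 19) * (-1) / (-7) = -46/133 = -0.35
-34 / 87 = -0.39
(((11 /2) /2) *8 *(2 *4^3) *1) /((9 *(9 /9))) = 2816/9 = 312.89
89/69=1.29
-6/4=-3/2 = -1.50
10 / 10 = 1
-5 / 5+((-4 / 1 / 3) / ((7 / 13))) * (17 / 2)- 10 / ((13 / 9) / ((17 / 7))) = -10609/273 = -38.86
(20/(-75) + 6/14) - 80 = -8383/105 = -79.84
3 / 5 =0.60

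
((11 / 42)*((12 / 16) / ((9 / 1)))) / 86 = 11/43344 = 0.00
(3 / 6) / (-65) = -1/130 = -0.01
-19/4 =-4.75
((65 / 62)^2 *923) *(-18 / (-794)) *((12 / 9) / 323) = 11699025/123229991 = 0.09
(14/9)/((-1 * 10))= -0.16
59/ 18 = 3.28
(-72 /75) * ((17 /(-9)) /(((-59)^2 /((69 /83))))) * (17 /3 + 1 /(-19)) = 200192/82343055 = 0.00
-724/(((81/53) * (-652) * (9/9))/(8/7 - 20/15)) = -38372/277263 = -0.14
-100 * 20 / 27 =-2000/27 = -74.07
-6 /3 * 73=-146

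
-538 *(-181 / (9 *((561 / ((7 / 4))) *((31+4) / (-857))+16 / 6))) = -41726473/40206 = -1037.82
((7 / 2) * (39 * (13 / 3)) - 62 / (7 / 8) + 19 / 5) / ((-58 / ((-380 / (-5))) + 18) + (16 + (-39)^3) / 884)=-10.52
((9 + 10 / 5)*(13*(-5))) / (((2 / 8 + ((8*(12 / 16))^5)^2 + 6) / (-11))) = 31460/241864729 = 0.00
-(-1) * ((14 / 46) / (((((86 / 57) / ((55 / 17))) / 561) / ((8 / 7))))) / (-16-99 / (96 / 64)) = -206910/40549 = -5.10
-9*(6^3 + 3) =-1971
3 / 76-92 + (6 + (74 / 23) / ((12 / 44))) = -74.16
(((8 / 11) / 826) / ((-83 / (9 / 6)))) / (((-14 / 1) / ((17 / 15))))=17/13197415 = 0.00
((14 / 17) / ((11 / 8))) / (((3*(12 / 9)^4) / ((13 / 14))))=0.06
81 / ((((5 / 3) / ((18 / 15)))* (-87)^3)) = -54/609725 = 0.00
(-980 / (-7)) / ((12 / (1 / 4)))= 35/12 = 2.92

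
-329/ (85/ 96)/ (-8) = 3948/85 = 46.45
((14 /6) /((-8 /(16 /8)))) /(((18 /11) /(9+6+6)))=-539/72 = -7.49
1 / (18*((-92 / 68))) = -17/414 = -0.04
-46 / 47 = -0.98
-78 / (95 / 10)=-8.21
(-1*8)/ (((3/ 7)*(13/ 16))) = -22.97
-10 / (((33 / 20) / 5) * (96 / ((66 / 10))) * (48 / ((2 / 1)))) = -25/288 = -0.09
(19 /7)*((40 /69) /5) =152/483 = 0.31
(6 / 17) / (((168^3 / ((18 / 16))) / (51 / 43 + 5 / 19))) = 37/304891328 = 0.00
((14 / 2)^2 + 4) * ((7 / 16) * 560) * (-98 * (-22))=27995660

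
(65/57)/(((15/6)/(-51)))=-442/19 = -23.26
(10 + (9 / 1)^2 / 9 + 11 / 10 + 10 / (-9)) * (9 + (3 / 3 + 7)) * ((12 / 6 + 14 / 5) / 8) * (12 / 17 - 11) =-11963/6 = -1993.83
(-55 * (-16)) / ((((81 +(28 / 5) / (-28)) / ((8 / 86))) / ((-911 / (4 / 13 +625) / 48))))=-296075/9628431 = -0.03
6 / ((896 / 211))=633/448 = 1.41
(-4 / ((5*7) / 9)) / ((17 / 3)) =-0.18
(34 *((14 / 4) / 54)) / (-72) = -0.03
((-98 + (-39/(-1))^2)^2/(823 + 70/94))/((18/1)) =95171663/696888 = 136.57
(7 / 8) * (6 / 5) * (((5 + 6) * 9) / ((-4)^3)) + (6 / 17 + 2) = 15857/21760 = 0.73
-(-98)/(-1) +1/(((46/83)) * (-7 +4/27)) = -836221/8510 = -98.26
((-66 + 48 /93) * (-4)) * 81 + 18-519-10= 641879/31 = 20705.77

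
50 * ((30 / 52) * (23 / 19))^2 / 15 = 198375/122018 = 1.63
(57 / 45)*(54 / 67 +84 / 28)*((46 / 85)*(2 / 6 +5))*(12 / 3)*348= 6488576/335 = 19368.88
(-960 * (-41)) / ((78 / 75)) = 492000/13 = 37846.15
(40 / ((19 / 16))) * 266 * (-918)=-8225280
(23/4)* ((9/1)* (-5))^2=46575/4 = 11643.75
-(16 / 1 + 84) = -100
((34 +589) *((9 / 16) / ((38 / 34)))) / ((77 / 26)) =177021/1672 = 105.87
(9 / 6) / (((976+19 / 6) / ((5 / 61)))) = 9/71675 = 0.00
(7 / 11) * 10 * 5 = 350/11 = 31.82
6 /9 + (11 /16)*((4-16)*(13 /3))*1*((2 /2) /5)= -389/60 = -6.48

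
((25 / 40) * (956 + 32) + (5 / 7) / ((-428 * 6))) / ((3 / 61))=677110675/53928 = 12555.83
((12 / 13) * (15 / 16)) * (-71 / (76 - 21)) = -639/572 = -1.12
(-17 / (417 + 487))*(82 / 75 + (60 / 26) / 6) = -24497/881400 = -0.03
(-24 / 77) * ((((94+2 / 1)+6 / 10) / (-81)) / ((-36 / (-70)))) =644/891 = 0.72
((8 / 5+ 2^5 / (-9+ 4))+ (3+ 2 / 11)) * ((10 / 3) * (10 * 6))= -3560/11 = -323.64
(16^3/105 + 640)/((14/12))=582.01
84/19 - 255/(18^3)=161681/36936 = 4.38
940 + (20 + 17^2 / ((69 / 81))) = 29883/23 = 1299.26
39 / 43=0.91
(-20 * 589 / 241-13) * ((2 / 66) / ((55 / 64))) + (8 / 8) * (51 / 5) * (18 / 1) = 26451654/145805 = 181.42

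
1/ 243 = 1/243 = 0.00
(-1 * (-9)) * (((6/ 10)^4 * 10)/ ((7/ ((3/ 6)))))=729/875 = 0.83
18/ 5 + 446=2248/5 = 449.60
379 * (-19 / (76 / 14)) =-2653/2 = -1326.50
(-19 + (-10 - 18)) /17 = -47/17 = -2.76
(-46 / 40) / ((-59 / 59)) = 23/20 = 1.15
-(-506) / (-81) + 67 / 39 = -4769/1053 = -4.53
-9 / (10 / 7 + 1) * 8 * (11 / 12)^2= -847/34 = -24.91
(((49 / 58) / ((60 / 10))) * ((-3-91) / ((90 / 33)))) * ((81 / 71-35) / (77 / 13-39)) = -197926729/39841650 = -4.97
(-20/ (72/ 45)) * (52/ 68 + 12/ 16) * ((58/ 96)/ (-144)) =74675/940032 = 0.08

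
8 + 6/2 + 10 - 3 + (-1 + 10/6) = 56/3 = 18.67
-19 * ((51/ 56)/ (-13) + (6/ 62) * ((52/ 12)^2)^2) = -394244699/609336 = -647.01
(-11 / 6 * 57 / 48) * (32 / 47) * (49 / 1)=-10241/141 = -72.63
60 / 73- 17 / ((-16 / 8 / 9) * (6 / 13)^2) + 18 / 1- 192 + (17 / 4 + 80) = 157795/584 = 270.20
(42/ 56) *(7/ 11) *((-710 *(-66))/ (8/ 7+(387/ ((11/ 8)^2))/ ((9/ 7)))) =6314385/45272 = 139.48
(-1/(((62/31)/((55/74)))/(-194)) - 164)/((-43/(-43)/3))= -20403/74 = -275.72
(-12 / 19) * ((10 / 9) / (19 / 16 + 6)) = -128/1311 = -0.10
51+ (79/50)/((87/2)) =111004/2175 = 51.04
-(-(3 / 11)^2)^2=-81/14641 = -0.01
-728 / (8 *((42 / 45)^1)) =-195/2 = -97.50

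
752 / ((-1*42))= -376/21 = -17.90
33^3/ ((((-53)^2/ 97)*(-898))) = -3485889/2522482 = -1.38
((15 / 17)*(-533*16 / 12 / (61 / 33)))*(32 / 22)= -511680/1037 = -493.42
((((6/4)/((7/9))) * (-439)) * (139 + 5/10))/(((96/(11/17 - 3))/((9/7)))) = 49604805/13328 = 3721.85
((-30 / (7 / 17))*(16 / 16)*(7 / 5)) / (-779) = 0.13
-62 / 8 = -31/4 = -7.75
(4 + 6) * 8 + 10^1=90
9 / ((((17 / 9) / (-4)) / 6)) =-1944/17 = -114.35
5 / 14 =0.36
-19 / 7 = -2.71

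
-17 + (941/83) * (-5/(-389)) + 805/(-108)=-84761827/3486996 = -24.31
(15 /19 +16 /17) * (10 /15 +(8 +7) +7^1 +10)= 54782/969 = 56.53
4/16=1/4 = 0.25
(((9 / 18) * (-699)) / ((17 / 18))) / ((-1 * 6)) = 2097/34 = 61.68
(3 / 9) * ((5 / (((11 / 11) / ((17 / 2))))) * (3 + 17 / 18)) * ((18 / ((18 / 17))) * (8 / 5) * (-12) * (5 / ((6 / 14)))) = -5745320/27 = -212789.63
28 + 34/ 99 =28.34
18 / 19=0.95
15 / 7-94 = -643/7 = -91.86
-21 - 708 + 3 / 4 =-2913/4 = -728.25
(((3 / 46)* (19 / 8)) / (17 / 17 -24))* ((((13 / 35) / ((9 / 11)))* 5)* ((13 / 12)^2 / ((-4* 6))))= 459173/614283264 = 0.00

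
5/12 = 0.42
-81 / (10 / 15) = -243/2 = -121.50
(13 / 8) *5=65/8 = 8.12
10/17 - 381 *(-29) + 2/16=1502761/136 = 11049.71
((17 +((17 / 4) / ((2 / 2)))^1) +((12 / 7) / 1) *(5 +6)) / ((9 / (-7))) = -1123/36 = -31.19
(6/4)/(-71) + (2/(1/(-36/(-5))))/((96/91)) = 19353/1420 = 13.63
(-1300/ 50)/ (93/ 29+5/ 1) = -377/119 = -3.17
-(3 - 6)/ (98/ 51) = 1.56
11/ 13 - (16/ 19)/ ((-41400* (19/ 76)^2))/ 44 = 11897429/14060475 = 0.85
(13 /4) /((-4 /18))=-117/8 = -14.62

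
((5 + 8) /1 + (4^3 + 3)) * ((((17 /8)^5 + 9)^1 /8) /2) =8573845/32768 = 261.65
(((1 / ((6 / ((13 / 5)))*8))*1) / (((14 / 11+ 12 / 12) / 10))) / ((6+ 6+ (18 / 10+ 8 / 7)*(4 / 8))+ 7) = 1001/85980 = 0.01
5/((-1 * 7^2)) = -5/49 = -0.10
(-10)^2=100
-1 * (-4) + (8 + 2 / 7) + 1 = 93/7 = 13.29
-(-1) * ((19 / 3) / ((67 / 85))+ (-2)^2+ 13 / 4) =12289/804 = 15.28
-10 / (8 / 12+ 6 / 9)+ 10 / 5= -11/2 = -5.50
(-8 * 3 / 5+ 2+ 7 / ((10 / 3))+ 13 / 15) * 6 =1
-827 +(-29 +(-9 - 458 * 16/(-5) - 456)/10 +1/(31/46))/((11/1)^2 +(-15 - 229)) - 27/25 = -10532393/12710 = -828.67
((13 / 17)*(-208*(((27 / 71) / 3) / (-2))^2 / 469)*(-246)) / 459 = 498888/683262181 = 0.00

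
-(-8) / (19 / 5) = 2.11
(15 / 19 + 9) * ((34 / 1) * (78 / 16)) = 61659/38 = 1622.61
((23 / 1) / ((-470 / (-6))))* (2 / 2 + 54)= 759/47 = 16.15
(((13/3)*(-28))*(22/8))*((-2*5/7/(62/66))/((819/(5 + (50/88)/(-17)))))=204325/66402 = 3.08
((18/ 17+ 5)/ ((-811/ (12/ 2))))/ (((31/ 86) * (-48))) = 4429/1709588 = 0.00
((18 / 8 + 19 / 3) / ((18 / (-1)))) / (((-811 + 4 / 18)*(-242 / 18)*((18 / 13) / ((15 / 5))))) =-1339/14126992 = 0.00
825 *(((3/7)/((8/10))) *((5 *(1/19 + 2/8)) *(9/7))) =12808125/14896 = 859.84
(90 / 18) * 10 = 50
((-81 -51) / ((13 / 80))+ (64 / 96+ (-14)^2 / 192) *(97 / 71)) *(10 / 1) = -59810565/7384 = -8100.02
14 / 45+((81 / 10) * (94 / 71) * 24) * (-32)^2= 842048482/3195 = 263551.95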